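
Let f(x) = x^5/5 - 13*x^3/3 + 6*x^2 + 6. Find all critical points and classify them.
f'(x) = x*(x^3 - 13*x + 12)

Solve f'(x) = 0:
  Factor: x^4 - 13*x^2 + 12*x = x*(x - 3)*(x - 1)*(x + 4) = 0.
  ⇒ x = -4, 0, 1, 3

f''(x) = 4*x^3 - 26*x + 12
Second-derivative test at each critical point:
  f''(-4) = -140 < 0 → local maximum
  f''(0) = 12 > 0 → local minimum
  f''(1) = -10 < 0 → local maximum
  f''(3) = 42 > 0 → local minimum

Critical points: x = -4 (local maximum); x = 0 (local minimum); x = 1 (local maximum); x = 3 (local minimum)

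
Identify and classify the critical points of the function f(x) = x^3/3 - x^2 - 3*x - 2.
f'(x) = x^2 - 2*x - 3

Solve f'(x) = 0:
  Factor: x^2 - 2*x - 3 = (x - 3)*(x + 1) = 0.
  ⇒ x = -1, 3

f''(x) = 2*x - 2
Second-derivative test at each critical point:
  f''(-1) = -4 < 0 → local maximum
  f''(3) = 4 > 0 → local minimum

Critical points: x = -1 (local maximum); x = 3 (local minimum)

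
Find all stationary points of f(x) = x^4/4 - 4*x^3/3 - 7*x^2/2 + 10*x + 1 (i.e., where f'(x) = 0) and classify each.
f'(x) = x^3 - 4*x^2 - 7*x + 10

Solve f'(x) = 0:
  Factor: x^3 - 4*x^2 - 7*x + 10 = (x - 5)*(x - 1)*(x + 2) = 0.
  ⇒ x = -2, 1, 5

f''(x) = 3*x^2 - 8*x - 7
Second-derivative test at each critical point:
  f''(-2) = 21 > 0 → local minimum
  f''(1) = -12 < 0 → local maximum
  f''(5) = 28 > 0 → local minimum

Critical points: x = -2 (local minimum); x = 1 (local maximum); x = 5 (local minimum)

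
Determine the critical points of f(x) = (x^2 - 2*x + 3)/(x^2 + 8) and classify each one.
f'(x) = 2*(x^2 + 5*x - 8)/(x^4 + 16*x^2 + 64)

Solve f'(x) = 0:
  f'(x) = 2*(x^2 + 5*x - 8)/(x^2 + 8)^2; the denominator is positive wherever f is defined, so f'(x) = 0 ⇔ 2*x^2 + 10*x - 16 = 0.
  Factor: 2*x^2 + 10*x - 16 = 2*(x^2 + 5*x - 8); x^2 + 5*x - 8 = 0 has no rational roots; quadratic formula: x = (-5 ± √57)/2.
  ⇒ x = -sqrt(57)/2 - 5/2 ≈ -6.2749, -5/2 + sqrt(57)/2 ≈ 1.2749

f''(x) = 2*(-2*x^3 - 15*x^2 + 48*x + 40)/(x^6 + 24*x^4 + 192*x^2 + 512)
Second-derivative test at each critical point:
  f''(-6.2749) = -0.0067 < 0 → local maximum
  f''(1.2749) = 0.1630 > 0 → local minimum

Critical points: x = -sqrt(57)/2 - 5/2 ≈ -6.2749 (local maximum); x = -5/2 + sqrt(57)/2 ≈ 1.2749 (local minimum)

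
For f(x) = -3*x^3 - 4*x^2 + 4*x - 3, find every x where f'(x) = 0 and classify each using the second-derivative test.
f'(x) = -9*x^2 - 8*x + 4

Solve f'(x) = 0:
  9*x^2 + 8*x - 4 = 0 has no rational roots; quadratic formula: x = (-8 ± √208)/18.
  ⇒ x = -2*sqrt(13)/9 - 4/9 ≈ -1.2457, -4/9 + 2*sqrt(13)/9 ≈ 0.3568

f''(x) = -18*x - 8
Second-derivative test at each critical point:
  f''(-1.2457) = 14.4222 > 0 → local minimum
  f''(0.3568) = -14.4222 < 0 → local maximum

Critical points: x = -2*sqrt(13)/9 - 4/9 ≈ -1.2457 (local minimum); x = -4/9 + 2*sqrt(13)/9 ≈ 0.3568 (local maximum)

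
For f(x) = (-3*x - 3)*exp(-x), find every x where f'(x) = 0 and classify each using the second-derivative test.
f'(x) = 3*x*exp(-x)

Solve f'(x) = 0:
  f'(x) = (3*x)·exp(-x) and exp(-x) > 0 for every x, so f'(x) = 0 ⇔ 3*x = 0.
  3*x = 0.
  ⇒ x = 0

f''(x) = 3*(1 - x)*exp(-x)
Second-derivative test at each critical point:
  f''(0) = 3 > 0 → local minimum

Critical points: x = 0 (local minimum)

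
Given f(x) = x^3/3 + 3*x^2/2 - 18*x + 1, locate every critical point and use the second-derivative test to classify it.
f'(x) = x^2 + 3*x - 18

Solve f'(x) = 0:
  Factor: x^2 + 3*x - 18 = (x - 3)*(x + 6) = 0.
  ⇒ x = -6, 3

f''(x) = 2*x + 3
Second-derivative test at each critical point:
  f''(-6) = -9 < 0 → local maximum
  f''(3) = 9 > 0 → local minimum

Critical points: x = -6 (local maximum); x = 3 (local minimum)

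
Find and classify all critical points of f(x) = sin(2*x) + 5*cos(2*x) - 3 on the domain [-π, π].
f'(x) = -10*sin(2*x) + 2*cos(2*x)

Solve f'(x) = 0 on [-π, π]:
  f'(x) = 0 ⇔ cos(2*x) = 5*sin(2*x) ⇔ tan(2*x) = 1/5, i.e. 2*x = arctan(1/5) + nπ; keep the solutions lying in [-π, π].
  ⇒ x = -pi + atan(1/5)/2 ≈ -3.0429, -pi/2 + atan(1/5)/2 ≈ -1.4721, atan(1/5)/2 ≈ 0.0987, atan(1/5)/2 + pi/2 ≈ 1.6695

f''(x) = -4*sin(2*x) - 20*cos(2*x)
Second-derivative test at each critical point:
  f''(-3.0429) = -20.3961 < 0 → local maximum
  f''(-1.4721) = 20.3961 > 0 → local minimum
  f''(0.0987) = -20.3961 < 0 → local maximum
  f''(1.6695) = 20.3961 > 0 → local minimum

Critical points: x = -pi + atan(1/5)/2 ≈ -3.0429 (local maximum); x = -pi/2 + atan(1/5)/2 ≈ -1.4721 (local minimum); x = atan(1/5)/2 ≈ 0.0987 (local maximum); x = atan(1/5)/2 + pi/2 ≈ 1.6695 (local minimum)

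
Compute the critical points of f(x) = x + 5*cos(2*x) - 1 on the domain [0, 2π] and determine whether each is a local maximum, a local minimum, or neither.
f'(x) = 1 - 10*sin(2*x)

Solve f'(x) = 0 on [0, 2π]:
  f'(x) = 0 ⇔ sin(2*x) = 1/10, i.e. 2*x = arcsin(1/10) + 2nπ or 2*x = π − arcsin(1/10) + 2nπ; keep the solutions lying in [0, 2π].
  ⇒ x = asin(1/10)/2 ≈ 0.0501, -asin(1/10)/2 + pi/2 ≈ 1.5207, asin(1/10)/2 + pi ≈ 3.1917, -asin(1/10)/2 + 3*pi/2 ≈ 4.6623

f''(x) = -20*cos(2*x)
Second-derivative test at each critical point:
  f''(0.0501) = -19.8997 < 0 → local maximum
  f''(1.5207) = 19.8997 > 0 → local minimum
  f''(3.1917) = -19.8997 < 0 → local maximum
  f''(4.6623) = 19.8997 > 0 → local minimum

Critical points: x = asin(1/10)/2 ≈ 0.0501 (local maximum); x = -asin(1/10)/2 + pi/2 ≈ 1.5207 (local minimum); x = asin(1/10)/2 + pi ≈ 3.1917 (local maximum); x = -asin(1/10)/2 + 3*pi/2 ≈ 4.6623 (local minimum)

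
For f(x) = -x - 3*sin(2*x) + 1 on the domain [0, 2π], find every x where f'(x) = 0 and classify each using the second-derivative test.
f'(x) = 12*sin(x)^2 - 7

Solve f'(x) = 0 on [0, 2π]:
  f'(x) = 0 ⇔ cos(2*x) = -1/6, i.e. 2*x = ±arccos(-1/6) + 2nπ; keep the solutions lying in [0, 2π].
  ⇒ x = acos(-1/6)/2 ≈ 0.8691, pi - acos(-1/6)/2 ≈ 2.2725, acos(-1/6)/2 + pi ≈ 4.0107, -acos(-1/6)/2 + 2*pi ≈ 5.4141

f''(x) = 12*sin(2*x)
Second-derivative test at each critical point:
  f''(0.8691) = 11.8322 > 0 → local minimum
  f''(2.2725) = -11.8322 < 0 → local maximum
  f''(4.0107) = 11.8322 > 0 → local minimum
  f''(5.4141) = -11.8322 < 0 → local maximum

Critical points: x = acos(-1/6)/2 ≈ 0.8691 (local minimum); x = pi - acos(-1/6)/2 ≈ 2.2725 (local maximum); x = acos(-1/6)/2 + pi ≈ 4.0107 (local minimum); x = -acos(-1/6)/2 + 2*pi ≈ 5.4141 (local maximum)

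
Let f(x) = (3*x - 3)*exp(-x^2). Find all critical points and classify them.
f'(x) = 3*(-2*x*(x - 1) + 1)*exp(-x^2)

Solve f'(x) = 0:
  f'(x) = (-6*x^2 + 6*x + 3)·exp(-x^2) and exp(-x^2) > 0 for every x, so f'(x) = 0 ⇔ -6*x^2 + 6*x + 3 = 0.
  Factor: -6*x^2 + 6*x + 3 = -3*(2*x^2 - 2*x - 1); 2*x^2 - 2*x - 1 = 0 has no rational roots; quadratic formula: x = (2 ± √12)/4.
  ⇒ x = 1/2 - sqrt(3)/2 ≈ -0.3660, 1/2 + sqrt(3)/2 ≈ 1.3660

f''(x) = 6*(2*x^2*(x - 1) - 3*x + 1)*exp(-x^2)
Second-derivative test at each critical point:
  f''(-0.3660) = 9.0892 > 0 → local minimum
  f''(1.3660) = -1.6081 < 0 → local maximum

Critical points: x = 1/2 - sqrt(3)/2 ≈ -0.3660 (local minimum); x = 1/2 + sqrt(3)/2 ≈ 1.3660 (local maximum)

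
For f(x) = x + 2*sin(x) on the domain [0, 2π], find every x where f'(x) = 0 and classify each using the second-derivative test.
f'(x) = 2*cos(x) + 1

Solve f'(x) = 0 on [0, 2π]:
  f'(x) = 0 ⇔ cos(x) = -1/2, i.e. x = ±arccos(-1/2) + 2nπ; keep the solutions lying in [0, 2π].
  ⇒ x = 2*pi/3 ≈ 2.0944, 4*pi/3 ≈ 4.1888

f''(x) = -2*sin(x)
Second-derivative test at each critical point:
  f''(2.0944) = -1.7321 < 0 → local maximum
  f''(4.1888) = 1.7321 > 0 → local minimum

Critical points: x = 2*pi/3 ≈ 2.0944 (local maximum); x = 4*pi/3 ≈ 4.1888 (local minimum)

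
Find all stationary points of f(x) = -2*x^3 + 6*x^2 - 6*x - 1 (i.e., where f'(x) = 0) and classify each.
f'(x) = -6*x^2 + 12*x - 6

Solve f'(x) = 0:
  Factor: -6*x^2 + 12*x - 6 = -6*(x - 1)^2 = 0.
  ⇒ x = 1

f''(x) = 12 - 12*x
Second-derivative test at each critical point:
  f''(1) = 0, so the second-derivative test is inconclusive; use the first-derivative test: f'(3/4) = -0.3750, f'(5/4) = -0.3750 — f' is negative on both sides (no sign change) → neither a local maximum nor a local minimum

Critical points: x = 1 (neither)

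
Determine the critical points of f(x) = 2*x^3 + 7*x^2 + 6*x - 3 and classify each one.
f'(x) = 6*x^2 + 14*x + 6

Solve f'(x) = 0:
  Factor: 6*x^2 + 14*x + 6 = 2*(3*x^2 + 7*x + 3); 3*x^2 + 7*x + 3 = 0 has no rational roots; quadratic formula: x = (-7 ± √13)/6.
  ⇒ x = -7/6 - sqrt(13)/6 ≈ -1.7676, -7/6 + sqrt(13)/6 ≈ -0.5657

f''(x) = 12*x + 14
Second-derivative test at each critical point:
  f''(-1.7676) = -7.2111 < 0 → local maximum
  f''(-0.5657) = 7.2111 > 0 → local minimum

Critical points: x = -7/6 - sqrt(13)/6 ≈ -1.7676 (local maximum); x = -7/6 + sqrt(13)/6 ≈ -0.5657 (local minimum)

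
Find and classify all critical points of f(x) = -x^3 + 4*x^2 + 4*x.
f'(x) = -3*x^2 + 8*x + 4

Solve f'(x) = 0:
  3*x^2 - 8*x - 4 = 0 has no rational roots; quadratic formula: x = (8 ± √112)/6.
  ⇒ x = 4/3 - 2*sqrt(7)/3 ≈ -0.4305, 4/3 + 2*sqrt(7)/3 ≈ 3.0972

f''(x) = 8 - 6*x
Second-derivative test at each critical point:
  f''(-0.4305) = 10.5830 > 0 → local minimum
  f''(3.0972) = -10.5830 < 0 → local maximum

Critical points: x = 4/3 - 2*sqrt(7)/3 ≈ -0.4305 (local minimum); x = 4/3 + 2*sqrt(7)/3 ≈ 3.0972 (local maximum)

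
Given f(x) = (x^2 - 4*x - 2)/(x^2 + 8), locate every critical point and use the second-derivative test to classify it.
f'(x) = 4*(x^2 + 5*x - 8)/(x^4 + 16*x^2 + 64)

Solve f'(x) = 0:
  f'(x) = 4*(x^2 + 5*x - 8)/(x^2 + 8)^2; the denominator is positive wherever f is defined, so f'(x) = 0 ⇔ 4*x^2 + 20*x - 32 = 0.
  Factor: 4*x^2 + 20*x - 32 = 4*(x^2 + 5*x - 8); x^2 + 5*x - 8 = 0 has no rational roots; quadratic formula: x = (-5 ± √57)/2.
  ⇒ x = -sqrt(57)/2 - 5/2 ≈ -6.2749, -5/2 + sqrt(57)/2 ≈ 1.2749

f''(x) = 4*(-2*x^3 - 15*x^2 + 48*x + 40)/(x^6 + 24*x^4 + 192*x^2 + 512)
Second-derivative test at each critical point:
  f''(-6.2749) = -0.0135 < 0 → local maximum
  f''(1.2749) = 0.3260 > 0 → local minimum

Critical points: x = -sqrt(57)/2 - 5/2 ≈ -6.2749 (local maximum); x = -5/2 + sqrt(57)/2 ≈ 1.2749 (local minimum)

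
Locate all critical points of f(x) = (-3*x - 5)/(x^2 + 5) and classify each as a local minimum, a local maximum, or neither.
f'(x) = (3*x^2 + 10*x - 15)/(x^4 + 10*x^2 + 25)

Solve f'(x) = 0:
  f'(x) = (3*x^2 + 10*x - 15)/(x^2 + 5)^2; the denominator is positive wherever f is defined, so f'(x) = 0 ⇔ 3*x^2 + 10*x - 15 = 0.
  3*x^2 + 10*x - 15 = 0 has no rational roots; quadratic formula: x = (-10 ± √280)/6.
  ⇒ x = -sqrt(70)/3 - 5/3 ≈ -4.4555, -5/3 + sqrt(70)/3 ≈ 1.1222

f''(x) = 2*(-4*x^2*(3*x + 5) + (9*x + 5)*(x^2 + 5))/(x^2 + 5)^3
Second-derivative test at each critical point:
  f''(-4.4555) = -0.0271 < 0 → local maximum
  f''(1.1222) = 0.4271 > 0 → local minimum

Critical points: x = -sqrt(70)/3 - 5/3 ≈ -4.4555 (local maximum); x = -5/3 + sqrt(70)/3 ≈ 1.1222 (local minimum)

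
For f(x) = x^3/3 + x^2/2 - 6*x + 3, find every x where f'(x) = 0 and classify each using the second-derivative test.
f'(x) = x^2 + x - 6

Solve f'(x) = 0:
  Factor: x^2 + x - 6 = (x - 2)*(x + 3) = 0.
  ⇒ x = -3, 2

f''(x) = 2*x + 1
Second-derivative test at each critical point:
  f''(-3) = -5 < 0 → local maximum
  f''(2) = 5 > 0 → local minimum

Critical points: x = -3 (local maximum); x = 2 (local minimum)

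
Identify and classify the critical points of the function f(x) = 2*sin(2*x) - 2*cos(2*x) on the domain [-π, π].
f'(x) = 4*sqrt(2)*sin(2*x + pi/4)

Solve f'(x) = 0 on [-π, π]:
  f'(x) = 0 ⇔ 2*cos(2*x) = -2*sin(2*x) ⇔ tan(2*x) = -1, i.e. 2*x = arctan(-1) + nπ; keep the solutions lying in [-π, π].
  ⇒ x = -5*pi/8 ≈ -1.9635, -pi/8 ≈ -0.3927, 3*pi/8 ≈ 1.1781, 7*pi/8 ≈ 2.7489

f''(x) = 8*sqrt(2)*cos(2*x + pi/4)
Second-derivative test at each critical point:
  f''(-1.9635) = -11.3137 < 0 → local maximum
  f''(-0.3927) = 11.3137 > 0 → local minimum
  f''(1.1781) = -11.3137 < 0 → local maximum
  f''(2.7489) = 11.3137 > 0 → local minimum

Critical points: x = -5*pi/8 ≈ -1.9635 (local maximum); x = -pi/8 ≈ -0.3927 (local minimum); x = 3*pi/8 ≈ 1.1781 (local maximum); x = 7*pi/8 ≈ 2.7489 (local minimum)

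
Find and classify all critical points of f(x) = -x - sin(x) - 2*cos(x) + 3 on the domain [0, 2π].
f'(x) = 2*sin(x) - cos(x) - 1

Solve f'(x) = 0 on [0, 2π]:
  f'(x) = 0 ⇔ 2*sin(x) - cos(x) = 1. Write the left side as R·cos(x + φ) with R = √((-1)² + (-2)²) = sqrt(5), cos φ = -sqrt(5)/5, sin φ = -2*sqrt(5)/5; then cos(x + φ) = sqrt(5)/5. Solve for x and keep the solutions lying in [0, 2π].
  ⇒ x = atan(4/3) ≈ 0.9273, pi ≈ 3.1416

f''(x) = sin(x) + 2*cos(x)
Second-derivative test at each critical point:
  f''(0.9273) = 2 > 0 → local minimum
  f''(3.1416) = -2 < 0 → local maximum

Critical points: x = atan(4/3) ≈ 0.9273 (local minimum); x = pi ≈ 3.1416 (local maximum)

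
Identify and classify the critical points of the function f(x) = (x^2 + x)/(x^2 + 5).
f'(x) = (-x^2 + 10*x + 5)/(x^4 + 10*x^2 + 25)

Solve f'(x) = 0:
  f'(x) = -(x^2 - 10*x - 5)/(x^2 + 5)^2; the denominator is positive wherever f is defined, so f'(x) = 0 ⇔ -x^2 + 10*x + 5 = 0.
  x^2 - 10*x - 5 = 0 has no rational roots; quadratic formula: x = (10 ± √120)/2.
  ⇒ x = 5 - sqrt(30) ≈ -0.4772, 5 + sqrt(30) ≈ 10.4772

f''(x) = 2*(x^3 - 15*x^2 - 15*x + 25)/(x^6 + 15*x^4 + 75*x^2 + 125)
Second-derivative test at each critical point:
  f''(-0.4772) = 0.4008 > 0 → local minimum
  f''(10.4772) = -0.0008 < 0 → local maximum

Critical points: x = 5 - sqrt(30) ≈ -0.4772 (local minimum); x = 5 + sqrt(30) ≈ 10.4772 (local maximum)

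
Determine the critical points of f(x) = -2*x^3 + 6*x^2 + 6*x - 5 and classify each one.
f'(x) = -6*x^2 + 12*x + 6

Solve f'(x) = 0:
  Factor: -6*x^2 + 12*x + 6 = -6*(x^2 - 2*x - 1); x^2 - 2*x - 1 = 0 has no rational roots; quadratic formula: x = (2 ± √8)/2.
  ⇒ x = 1 - sqrt(2) ≈ -0.4142, 1 + sqrt(2) ≈ 2.4142

f''(x) = 12 - 12*x
Second-derivative test at each critical point:
  f''(-0.4142) = 16.9706 > 0 → local minimum
  f''(2.4142) = -16.9706 < 0 → local maximum

Critical points: x = 1 - sqrt(2) ≈ -0.4142 (local minimum); x = 1 + sqrt(2) ≈ 2.4142 (local maximum)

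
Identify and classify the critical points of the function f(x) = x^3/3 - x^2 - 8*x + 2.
f'(x) = x^2 - 2*x - 8

Solve f'(x) = 0:
  Factor: x^2 - 2*x - 8 = (x - 4)*(x + 2) = 0.
  ⇒ x = -2, 4

f''(x) = 2*x - 2
Second-derivative test at each critical point:
  f''(-2) = -6 < 0 → local maximum
  f''(4) = 6 > 0 → local minimum

Critical points: x = -2 (local maximum); x = 4 (local minimum)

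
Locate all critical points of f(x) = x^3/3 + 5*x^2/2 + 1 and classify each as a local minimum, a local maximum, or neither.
f'(x) = x*(x + 5)

Solve f'(x) = 0:
  Factor: x^2 + 5*x = x*(x + 5) = 0.
  ⇒ x = -5, 0

f''(x) = 2*x + 5
Second-derivative test at each critical point:
  f''(-5) = -5 < 0 → local maximum
  f''(0) = 5 > 0 → local minimum

Critical points: x = -5 (local maximum); x = 0 (local minimum)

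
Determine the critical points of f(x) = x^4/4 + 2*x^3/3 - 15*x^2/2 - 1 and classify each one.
f'(x) = x*(x^2 + 2*x - 15)

Solve f'(x) = 0:
  Factor: x^3 + 2*x^2 - 15*x = x*(x - 3)*(x + 5) = 0.
  ⇒ x = -5, 0, 3

f''(x) = 3*x^2 + 4*x - 15
Second-derivative test at each critical point:
  f''(-5) = 40 > 0 → local minimum
  f''(0) = -15 < 0 → local maximum
  f''(3) = 24 > 0 → local minimum

Critical points: x = -5 (local minimum); x = 0 (local maximum); x = 3 (local minimum)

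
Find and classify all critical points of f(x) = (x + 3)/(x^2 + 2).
f'(x) = (x^2 - 2*x*(x + 3) + 2)/(x^2 + 2)^2

Solve f'(x) = 0:
  f'(x) = -(x^2 + 6*x - 2)/(x^2 + 2)^2; the denominator is positive wherever f is defined, so f'(x) = 0 ⇔ -x^2 - 6*x + 2 = 0.
  x^2 + 6*x - 2 = 0 has no rational roots; quadratic formula: x = (-6 ± √44)/2.
  ⇒ x = -sqrt(11) - 3 ≈ -6.3166, -3 + sqrt(11) ≈ 0.3166

f''(x) = 2*(4*x^2*(x + 3) - 3*(x + 1)*(x^2 + 2))/(x^2 + 2)^3
Second-derivative test at each critical point:
  f''(-6.3166) = 0.0038 > 0 → local minimum
  f''(0.3166) = -1.5038 < 0 → local maximum

Critical points: x = -sqrt(11) - 3 ≈ -6.3166 (local minimum); x = -3 + sqrt(11) ≈ 0.3166 (local maximum)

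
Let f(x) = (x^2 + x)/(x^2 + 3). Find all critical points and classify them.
f'(x) = (-x^2 + 6*x + 3)/(x^4 + 6*x^2 + 9)

Solve f'(x) = 0:
  f'(x) = -(x^2 - 6*x - 3)/(x^2 + 3)^2; the denominator is positive wherever f is defined, so f'(x) = 0 ⇔ -x^2 + 6*x + 3 = 0.
  x^2 - 6*x - 3 = 0 has no rational roots; quadratic formula: x = (6 ± √48)/2.
  ⇒ x = 3 - 2*sqrt(3) ≈ -0.4641, 3 + 2*sqrt(3) ≈ 6.4641

f''(x) = 2*(x^3 - 9*x^2 - 9*x + 9)/(x^6 + 9*x^4 + 27*x^2 + 27)
Second-derivative test at each critical point:
  f''(-0.4641) = 0.6701 > 0 → local minimum
  f''(6.4641) = -0.0035 < 0 → local maximum

Critical points: x = 3 - 2*sqrt(3) ≈ -0.4641 (local minimum); x = 3 + 2*sqrt(3) ≈ 6.4641 (local maximum)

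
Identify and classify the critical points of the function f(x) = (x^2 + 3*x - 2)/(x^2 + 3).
f'(x) = (-3*x^2 + 10*x + 9)/(x^4 + 6*x^2 + 9)

Solve f'(x) = 0:
  f'(x) = -(3*x^2 - 10*x - 9)/(x^2 + 3)^2; the denominator is positive wherever f is defined, so f'(x) = 0 ⇔ -3*x^2 + 10*x + 9 = 0.
  3*x^2 - 10*x - 9 = 0 has no rational roots; quadratic formula: x = (10 ± √208)/6.
  ⇒ x = 5/3 - 2*sqrt(13)/3 ≈ -0.7370, 5/3 + 2*sqrt(13)/3 ≈ 4.0704

f''(x) = 6*(x^3 - 5*x^2 - 9*x + 5)/(x^6 + 9*x^4 + 27*x^2 + 27)
Second-derivative test at each critical point:
  f''(-0.7370) = 1.1488 > 0 → local minimum
  f''(4.0704) = -0.0377 < 0 → local maximum

Critical points: x = 5/3 - 2*sqrt(13)/3 ≈ -0.7370 (local minimum); x = 5/3 + 2*sqrt(13)/3 ≈ 4.0704 (local maximum)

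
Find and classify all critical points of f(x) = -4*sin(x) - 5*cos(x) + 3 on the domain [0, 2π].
f'(x) = 5*sin(x) - 4*cos(x)

Solve f'(x) = 0 on [0, 2π]:
  f'(x) = 0 ⇔ -4*cos(x) = -5*sin(x) ⇔ tan(x) = 4/5, i.e. x = arctan(4/5) + nπ; keep the solutions lying in [0, 2π].
  ⇒ x = atan(4/5) ≈ 0.6747, atan(4/5) + pi ≈ 3.8163

f''(x) = 4*sin(x) + 5*cos(x)
Second-derivative test at each critical point:
  f''(0.6747) = 6.4031 > 0 → local minimum
  f''(3.8163) = -6.4031 < 0 → local maximum

Critical points: x = atan(4/5) ≈ 0.6747 (local minimum); x = atan(4/5) + pi ≈ 3.8163 (local maximum)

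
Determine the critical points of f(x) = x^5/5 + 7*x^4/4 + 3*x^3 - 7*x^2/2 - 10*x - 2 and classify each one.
f'(x) = x^4 + 7*x^3 + 9*x^2 - 7*x - 10

Solve f'(x) = 0:
  Factor: x^4 + 7*x^3 + 9*x^2 - 7*x - 10 = (x - 1)*(x + 1)*(x + 2)*(x + 5) = 0.
  ⇒ x = -5, -2, -1, 1

f''(x) = 4*x^3 + 21*x^2 + 18*x - 7
Second-derivative test at each critical point:
  f''(-5) = -72 < 0 → local maximum
  f''(-2) = 9 > 0 → local minimum
  f''(-1) = -8 < 0 → local maximum
  f''(1) = 36 > 0 → local minimum

Critical points: x = -5 (local maximum); x = -2 (local minimum); x = -1 (local maximum); x = 1 (local minimum)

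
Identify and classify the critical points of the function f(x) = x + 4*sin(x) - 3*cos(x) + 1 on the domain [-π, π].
f'(x) = 3*sin(x) + 4*cos(x) + 1

Solve f'(x) = 0 on [-π, π]:
  f'(x) = 0 ⇔ 3*sin(x) + 4*cos(x) = -1. Write the left side as R·cos(x + φ) with R = √(4² + (-3)²) = 5, cos φ = 4/5, sin φ = -3/5; then cos(x + φ) = -1/5. Solve for x and keep the solutions lying in [-π, π].
  ⇒ x = atan((-8*sqrt(6) - 3)/(-4 + 6*sqrt(6))) ≈ -1.1287, atan((-3 + 8*sqrt(6))/(-6*sqrt(6) - 4)) + pi ≈ 2.4157

f''(x) = -4*sin(x) + 3*cos(x)
Second-derivative test at each critical point:
  f''(-1.1287) = 4.8990 > 0 → local minimum
  f''(2.4157) = -4.8990 < 0 → local maximum

Critical points: x = atan((-8*sqrt(6) - 3)/(-4 + 6*sqrt(6))) ≈ -1.1287 (local minimum); x = atan((-3 + 8*sqrt(6))/(-6*sqrt(6) - 4)) + pi ≈ 2.4157 (local maximum)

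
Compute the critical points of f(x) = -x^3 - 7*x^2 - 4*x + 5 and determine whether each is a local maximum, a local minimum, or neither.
f'(x) = -3*x^2 - 14*x - 4

Solve f'(x) = 0:
  3*x^2 + 14*x + 4 = 0 has no rational roots; quadratic formula: x = (-14 ± √148)/6.
  ⇒ x = -7/3 - sqrt(37)/3 ≈ -4.3609, -7/3 + sqrt(37)/3 ≈ -0.3057

f''(x) = -6*x - 14
Second-derivative test at each critical point:
  f''(-4.3609) = 12.1655 > 0 → local minimum
  f''(-0.3057) = -12.1655 < 0 → local maximum

Critical points: x = -7/3 - sqrt(37)/3 ≈ -4.3609 (local minimum); x = -7/3 + sqrt(37)/3 ≈ -0.3057 (local maximum)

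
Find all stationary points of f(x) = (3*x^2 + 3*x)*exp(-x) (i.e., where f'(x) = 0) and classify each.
f'(x) = 3*(-x^2 + x + 1)*exp(-x)

Solve f'(x) = 0:
  f'(x) = (-3*x^2 + 3*x + 3)·exp(-x) and exp(-x) > 0 for every x, so f'(x) = 0 ⇔ -3*x^2 + 3*x + 3 = 0.
  Factor: -3*x^2 + 3*x + 3 = -3*(x^2 - x - 1); x^2 - x - 1 = 0 has no rational roots; quadratic formula: x = (1 ± √5)/2.
  ⇒ x = 1/2 - sqrt(5)/2 ≈ -0.6180, 1/2 + sqrt(5)/2 ≈ 1.6180

f''(x) = 3*x*(x - 3)*exp(-x)
Second-derivative test at each critical point:
  f''(-0.6180) = 12.4456 > 0 → local minimum
  f''(1.6180) = -1.3302 < 0 → local maximum

Critical points: x = 1/2 - sqrt(5)/2 ≈ -0.6180 (local minimum); x = 1/2 + sqrt(5)/2 ≈ 1.6180 (local maximum)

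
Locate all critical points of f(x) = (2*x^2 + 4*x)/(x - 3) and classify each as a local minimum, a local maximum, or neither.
f'(x) = 2*(x^2 - 6*x - 6)/(x^2 - 6*x + 9)

Solve f'(x) = 0:
  f'(x) = 2*(x^2 - 6*x - 6)/(x - 3)^2; the denominator is positive wherever f is defined, so f'(x) = 0 ⇔ 2*x^2 - 12*x - 12 = 0.
  Factor: 2*x^2 - 12*x - 12 = 2*(x^2 - 6*x - 6); x^2 - 6*x - 6 = 0 has no rational roots; quadratic formula: x = (6 ± √60)/2.
  ⇒ x = 3 - sqrt(15) ≈ -0.8730, 3 + sqrt(15) ≈ 6.8730

f''(x) = 60/(x^3 - 9*x^2 + 27*x - 27)
Second-derivative test at each critical point:
  f''(-0.8730) = -1.0328 < 0 → local maximum
  f''(6.8730) = 1.0328 > 0 → local minimum

Critical points: x = 3 - sqrt(15) ≈ -0.8730 (local maximum); x = 3 + sqrt(15) ≈ 6.8730 (local minimum)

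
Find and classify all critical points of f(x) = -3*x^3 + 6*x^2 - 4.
f'(x) = 3*x*(4 - 3*x)

Solve f'(x) = 0:
  Factor: -9*x^2 + 12*x = -3*x*(3*x - 4) = 0.
  ⇒ x = 0, 4/3

f''(x) = 12 - 18*x
Second-derivative test at each critical point:
  f''(0) = 12 > 0 → local minimum
  f''(4/3) = -12 < 0 → local maximum

Critical points: x = 0 (local minimum); x = 4/3 (local maximum)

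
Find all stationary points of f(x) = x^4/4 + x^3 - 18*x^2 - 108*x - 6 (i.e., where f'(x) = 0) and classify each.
f'(x) = x^3 + 3*x^2 - 36*x - 108

Solve f'(x) = 0:
  Factor: x^3 + 3*x^2 - 36*x - 108 = (x - 6)*(x + 3)*(x + 6) = 0.
  ⇒ x = -6, -3, 6

f''(x) = 3*x^2 + 6*x - 36
Second-derivative test at each critical point:
  f''(-6) = 36 > 0 → local minimum
  f''(-3) = -27 < 0 → local maximum
  f''(6) = 108 > 0 → local minimum

Critical points: x = -6 (local minimum); x = -3 (local maximum); x = 6 (local minimum)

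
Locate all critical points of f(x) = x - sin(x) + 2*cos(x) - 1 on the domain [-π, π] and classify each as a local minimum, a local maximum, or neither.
f'(x) = -2*sin(x) - cos(x) + 1

Solve f'(x) = 0 on [-π, π]:
  f'(x) = 0 ⇔ -2*sin(x) - cos(x) = -1. Write the left side as R·cos(x + φ) with R = √((-1)² + 2²) = sqrt(5), cos φ = -sqrt(5)/5, sin φ = 2*sqrt(5)/5; then cos(x + φ) = -sqrt(5)/5. Solve for x and keep the solutions lying in [-π, π].
  ⇒ x = 0, pi - atan(4/3) ≈ 2.2143

f''(x) = sin(x) - 2*cos(x)
Second-derivative test at each critical point:
  f''(0) = -2 < 0 → local maximum
  f''(2.2143) = 2 > 0 → local minimum

Critical points: x = 0 (local maximum); x = pi - atan(4/3) ≈ 2.2143 (local minimum)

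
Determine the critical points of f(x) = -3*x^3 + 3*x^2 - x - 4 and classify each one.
f'(x) = -9*x^2 + 6*x - 1

Solve f'(x) = 0:
  Factor: -9*x^2 + 6*x - 1 = -(3*x - 1)^2 = 0.
  ⇒ x = 1/3

f''(x) = 6 - 18*x
Second-derivative test at each critical point:
  f''(1/3) = 0, so the second-derivative test is inconclusive; use the first-derivative test: f'(1/12) = -0.5625, f'(7/12) = -0.5625 — f' is negative on both sides (no sign change) → neither a local maximum nor a local minimum

Critical points: x = 1/3 (neither)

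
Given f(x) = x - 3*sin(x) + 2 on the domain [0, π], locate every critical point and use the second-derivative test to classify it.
f'(x) = 1 - 3*cos(x)

Solve f'(x) = 0 on [0, π]:
  f'(x) = 0 ⇔ cos(x) = 1/3, i.e. x = ±arccos(1/3) + 2nπ; keep the solutions lying in [0, π].
  ⇒ x = acos(1/3) ≈ 1.2310

f''(x) = 3*sin(x)
Second-derivative test at each critical point:
  f''(1.2310) = 2.8284 > 0 → local minimum

Critical points: x = acos(1/3) ≈ 1.2310 (local minimum)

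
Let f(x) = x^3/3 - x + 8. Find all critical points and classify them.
f'(x) = x^2 - 1

Solve f'(x) = 0:
  Factor: x^2 - 1 = (x - 1)*(x + 1) = 0.
  ⇒ x = -1, 1

f''(x) = 2*x
Second-derivative test at each critical point:
  f''(-1) = -2 < 0 → local maximum
  f''(1) = 2 > 0 → local minimum

Critical points: x = -1 (local maximum); x = 1 (local minimum)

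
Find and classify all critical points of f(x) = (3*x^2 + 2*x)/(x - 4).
f'(x) = (3*x^2 - 24*x - 8)/(x^2 - 8*x + 16)

Solve f'(x) = 0:
  f'(x) = (3*x^2 - 24*x - 8)/(x - 4)^2; the denominator is positive wherever f is defined, so f'(x) = 0 ⇔ 3*x^2 - 24*x - 8 = 0.
  3*x^2 - 24*x - 8 = 0 has no rational roots; quadratic formula: x = (24 ± √672)/6.
  ⇒ x = 4 - 2*sqrt(42)/3 ≈ -0.3205, 4 + 2*sqrt(42)/3 ≈ 8.3205

f''(x) = 112/(x^3 - 12*x^2 + 48*x - 64)
Second-derivative test at each critical point:
  f''(-0.3205) = -1.3887 < 0 → local maximum
  f''(8.3205) = 1.3887 > 0 → local minimum

Critical points: x = 4 - 2*sqrt(42)/3 ≈ -0.3205 (local maximum); x = 4 + 2*sqrt(42)/3 ≈ 8.3205 (local minimum)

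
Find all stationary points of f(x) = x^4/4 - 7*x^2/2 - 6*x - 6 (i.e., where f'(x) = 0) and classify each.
f'(x) = x^3 - 7*x - 6

Solve f'(x) = 0:
  Factor: x^3 - 7*x - 6 = (x - 3)*(x + 1)*(x + 2) = 0.
  ⇒ x = -2, -1, 3

f''(x) = 3*x^2 - 7
Second-derivative test at each critical point:
  f''(-2) = 5 > 0 → local minimum
  f''(-1) = -4 < 0 → local maximum
  f''(3) = 20 > 0 → local minimum

Critical points: x = -2 (local minimum); x = -1 (local maximum); x = 3 (local minimum)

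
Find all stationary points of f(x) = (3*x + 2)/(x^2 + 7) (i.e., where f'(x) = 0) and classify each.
f'(x) = (-3*x^2 - 4*x + 21)/(x^4 + 14*x^2 + 49)

Solve f'(x) = 0:
  f'(x) = -(3*x^2 + 4*x - 21)/(x^2 + 7)^2; the denominator is positive wherever f is defined, so f'(x) = 0 ⇔ -3*x^2 - 4*x + 21 = 0.
  3*x^2 + 4*x - 21 = 0 has no rational roots; quadratic formula: x = (-4 ± √268)/6.
  ⇒ x = -sqrt(67)/3 - 2/3 ≈ -3.3951, -2/3 + sqrt(67)/3 ≈ 2.0618

f''(x) = 2*(4*x^2*(3*x + 2) - (9*x + 2)*(x^2 + 7))/(x^2 + 7)^3
Second-derivative test at each critical point:
  f''(-3.3951) = 0.0477 > 0 → local minimum
  f''(2.0618) = -0.1293 < 0 → local maximum

Critical points: x = -sqrt(67)/3 - 2/3 ≈ -3.3951 (local minimum); x = -2/3 + sqrt(67)/3 ≈ 2.0618 (local maximum)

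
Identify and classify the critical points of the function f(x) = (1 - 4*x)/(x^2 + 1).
f'(x) = 2*(2*x^2 - x - 2)/(x^4 + 2*x^2 + 1)

Solve f'(x) = 0:
  f'(x) = 2*(2*x^2 - x - 2)/(x^2 + 1)^2; the denominator is positive wherever f is defined, so f'(x) = 0 ⇔ 4*x^2 - 2*x - 4 = 0.
  Factor: 4*x^2 - 2*x - 4 = 2*(2*x^2 - x - 2); 2*x^2 - x - 2 = 0 has no rational roots; quadratic formula: x = (1 ± √17)/4.
  ⇒ x = 1/4 - sqrt(17)/4 ≈ -0.7808, 1/4 + sqrt(17)/4 ≈ 1.2808

f''(x) = 2*(4*x^2*(1 - 4*x) + (12*x - 1)*(x^2 + 1))/(x^2 + 1)^3
Second-derivative test at each critical point:
  f''(-0.7808) = -3.1828 < 0 → local maximum
  f''(1.2808) = 1.1828 > 0 → local minimum

Critical points: x = 1/4 - sqrt(17)/4 ≈ -0.7808 (local maximum); x = 1/4 + sqrt(17)/4 ≈ 1.2808 (local minimum)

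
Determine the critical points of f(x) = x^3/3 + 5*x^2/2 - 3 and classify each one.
f'(x) = x*(x + 5)

Solve f'(x) = 0:
  Factor: x^2 + 5*x = x*(x + 5) = 0.
  ⇒ x = -5, 0

f''(x) = 2*x + 5
Second-derivative test at each critical point:
  f''(-5) = -5 < 0 → local maximum
  f''(0) = 5 > 0 → local minimum

Critical points: x = -5 (local maximum); x = 0 (local minimum)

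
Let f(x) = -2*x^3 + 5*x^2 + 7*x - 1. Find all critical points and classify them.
f'(x) = -6*x^2 + 10*x + 7

Solve f'(x) = 0:
  6*x^2 - 10*x - 7 = 0 has no rational roots; quadratic formula: x = (10 ± √268)/12.
  ⇒ x = 5/6 - sqrt(67)/6 ≈ -0.5309, 5/6 + sqrt(67)/6 ≈ 2.1976

f''(x) = 10 - 12*x
Second-derivative test at each critical point:
  f''(-0.5309) = 16.3707 > 0 → local minimum
  f''(2.1976) = -16.3707 < 0 → local maximum

Critical points: x = 5/6 - sqrt(67)/6 ≈ -0.5309 (local minimum); x = 5/6 + sqrt(67)/6 ≈ 2.1976 (local maximum)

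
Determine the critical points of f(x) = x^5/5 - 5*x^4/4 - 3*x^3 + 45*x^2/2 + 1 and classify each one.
f'(x) = x*(x^3 - 5*x^2 - 9*x + 45)

Solve f'(x) = 0:
  Factor: x^4 - 5*x^3 - 9*x^2 + 45*x = x*(x - 5)*(x - 3)*(x + 3) = 0.
  ⇒ x = -3, 0, 3, 5

f''(x) = 4*x^3 - 15*x^2 - 18*x + 45
Second-derivative test at each critical point:
  f''(-3) = -144 < 0 → local maximum
  f''(0) = 45 > 0 → local minimum
  f''(3) = -36 < 0 → local maximum
  f''(5) = 80 > 0 → local minimum

Critical points: x = -3 (local maximum); x = 0 (local minimum); x = 3 (local maximum); x = 5 (local minimum)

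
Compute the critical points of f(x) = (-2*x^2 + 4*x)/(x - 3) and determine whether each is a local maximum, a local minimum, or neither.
f'(x) = 2*(-x^2 + 6*x - 6)/(x^2 - 6*x + 9)

Solve f'(x) = 0:
  f'(x) = -2*(x^2 - 6*x + 6)/(x - 3)^2; the denominator is positive wherever f is defined, so f'(x) = 0 ⇔ -2*x^2 + 12*x - 12 = 0.
  Factor: -2*x^2 + 12*x - 12 = -2*(x^2 - 6*x + 6); x^2 - 6*x + 6 = 0 has no rational roots; quadratic formula: x = (6 ± √12)/2.
  ⇒ x = 3 - sqrt(3) ≈ 1.2679, sqrt(3) + 3 ≈ 4.7321

f''(x) = -12/(x^3 - 9*x^2 + 27*x - 27)
Second-derivative test at each critical point:
  f''(1.2679) = 2.3094 > 0 → local minimum
  f''(4.7321) = -2.3094 < 0 → local maximum

Critical points: x = 3 - sqrt(3) ≈ 1.2679 (local minimum); x = sqrt(3) + 3 ≈ 4.7321 (local maximum)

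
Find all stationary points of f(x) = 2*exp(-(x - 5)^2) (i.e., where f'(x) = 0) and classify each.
f'(x) = 4*(5 - x)*exp(-(x - 5)^2)

Solve f'(x) = 0:
  f'(x) = (20 - 4*x)·exp(-(x - 5)^2) and exp(-(x - 5)^2) > 0 for every x, so f'(x) = 0 ⇔ 20 - 4*x = 0.
  Factor: 20 - 4*x = -4*(x - 5) = 0.
  ⇒ x = 5

f''(x) = 4*(2*(x - 5)^2 - 1)*exp(-(x - 5)^2)
Second-derivative test at each critical point:
  f''(5) = -4 < 0 → local maximum

Critical points: x = 5 (local maximum)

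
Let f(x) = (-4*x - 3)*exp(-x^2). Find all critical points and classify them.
f'(x) = 2*(x*(4*x + 3) - 2)*exp(-x^2)

Solve f'(x) = 0:
  f'(x) = (8*x^2 + 6*x - 4)·exp(-x^2) and exp(-x^2) > 0 for every x, so f'(x) = 0 ⇔ 8*x^2 + 6*x - 4 = 0.
  Factor: 8*x^2 + 6*x - 4 = 2*(4*x^2 + 3*x - 2); 4*x^2 + 3*x - 2 = 0 has no rational roots; quadratic formula: x = (-3 ± √41)/8.
  ⇒ x = -sqrt(41)/8 - 3/8 ≈ -1.1754, -3/8 + sqrt(41)/8 ≈ 0.4254

f''(x) = 2*(-8*x^3 - 6*x^2 + 12*x + 3)*exp(-x^2)
Second-derivative test at each critical point:
  f''(-1.1754) = -3.2168 < 0 → local maximum
  f''(0.4254) = 10.6864 > 0 → local minimum

Critical points: x = -sqrt(41)/8 - 3/8 ≈ -1.1754 (local maximum); x = -3/8 + sqrt(41)/8 ≈ 0.4254 (local minimum)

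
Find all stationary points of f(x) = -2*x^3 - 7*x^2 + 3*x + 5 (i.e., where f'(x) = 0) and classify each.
f'(x) = -6*x^2 - 14*x + 3

Solve f'(x) = 0:
  6*x^2 + 14*x - 3 = 0 has no rational roots; quadratic formula: x = (-14 ± √268)/12.
  ⇒ x = -sqrt(67)/6 - 7/6 ≈ -2.5309, -7/6 + sqrt(67)/6 ≈ 0.1976

f''(x) = -12*x - 14
Second-derivative test at each critical point:
  f''(-2.5309) = 16.3707 > 0 → local minimum
  f''(0.1976) = -16.3707 < 0 → local maximum

Critical points: x = -sqrt(67)/6 - 7/6 ≈ -2.5309 (local minimum); x = -7/6 + sqrt(67)/6 ≈ 0.1976 (local maximum)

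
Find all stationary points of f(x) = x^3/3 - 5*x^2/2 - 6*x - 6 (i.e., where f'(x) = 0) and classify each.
f'(x) = x^2 - 5*x - 6

Solve f'(x) = 0:
  Factor: x^2 - 5*x - 6 = (x - 6)*(x + 1) = 0.
  ⇒ x = -1, 6

f''(x) = 2*x - 5
Second-derivative test at each critical point:
  f''(-1) = -7 < 0 → local maximum
  f''(6) = 7 > 0 → local minimum

Critical points: x = -1 (local maximum); x = 6 (local minimum)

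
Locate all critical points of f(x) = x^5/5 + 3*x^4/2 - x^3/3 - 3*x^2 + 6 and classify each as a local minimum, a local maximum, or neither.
f'(x) = x*(x^3 + 6*x^2 - x - 6)

Solve f'(x) = 0:
  Factor: x^4 + 6*x^3 - x^2 - 6*x = x*(x - 1)*(x + 1)*(x + 6) = 0.
  ⇒ x = -6, -1, 0, 1

f''(x) = 4*x^3 + 18*x^2 - 2*x - 6
Second-derivative test at each critical point:
  f''(-6) = -210 < 0 → local maximum
  f''(-1) = 10 > 0 → local minimum
  f''(0) = -6 < 0 → local maximum
  f''(1) = 14 > 0 → local minimum

Critical points: x = -6 (local maximum); x = -1 (local minimum); x = 0 (local maximum); x = 1 (local minimum)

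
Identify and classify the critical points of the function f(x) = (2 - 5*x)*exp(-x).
f'(x) = (5*x - 7)*exp(-x)

Solve f'(x) = 0:
  f'(x) = (5*x - 7)·exp(-x) and exp(-x) > 0 for every x, so f'(x) = 0 ⇔ 5*x - 7 = 0.
  5*x - 7 = 0.
  ⇒ x = 7/5

f''(x) = (12 - 5*x)*exp(-x)
Second-derivative test at each critical point:
  f''(7/5) = 1.2330 > 0 → local minimum

Critical points: x = 7/5 (local minimum)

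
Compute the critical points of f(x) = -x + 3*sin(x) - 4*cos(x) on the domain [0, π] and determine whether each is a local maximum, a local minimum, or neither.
f'(x) = 4*sin(x) + 3*cos(x) - 1

Solve f'(x) = 0 on [0, π]:
  f'(x) = 0 ⇔ 4*sin(x) + 3*cos(x) = 1. Write the left side as R·cos(x + φ) with R = √(3² + (-4)²) = 5, cos φ = 3/5, sin φ = -4/5; then cos(x + φ) = 1/5. Solve for x and keep the solutions lying in [0, π].
  ⇒ x = atan((4 + 6*sqrt(6))/(3 - 8*sqrt(6))) + pi ≈ 2.2967

f''(x) = -3*sin(x) + 4*cos(x)
Second-derivative test at each critical point:
  f''(2.2967) = -4.8990 < 0 → local maximum

Critical points: x = atan((4 + 6*sqrt(6))/(3 - 8*sqrt(6))) + pi ≈ 2.2967 (local maximum)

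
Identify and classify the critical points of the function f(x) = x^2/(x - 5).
f'(x) = x*(x - 10)/(x^2 - 10*x + 25)

Solve f'(x) = 0:
  f'(x) = x*(x - 10)/(x - 5)^2; the denominator is positive wherever f is defined, so f'(x) = 0 ⇔ x^2 - 10*x = 0.
  Factor: x^2 - 10*x = x*(x - 10) = 0.
  ⇒ x = 0, 10

f''(x) = 50/(x^3 - 15*x^2 + 75*x - 125)
Second-derivative test at each critical point:
  f''(0) = -2/5 < 0 → local maximum
  f''(10) = 2/5 > 0 → local minimum

Critical points: x = 0 (local maximum); x = 10 (local minimum)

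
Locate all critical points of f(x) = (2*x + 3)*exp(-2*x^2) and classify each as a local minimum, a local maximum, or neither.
f'(x) = 2*(-2*x*(2*x + 3) + 1)*exp(-2*x^2)

Solve f'(x) = 0:
  f'(x) = (-8*x^2 - 12*x + 2)·exp(-2*x^2) and exp(-2*x^2) > 0 for every x, so f'(x) = 0 ⇔ -8*x^2 - 12*x + 2 = 0.
  Factor: -8*x^2 - 12*x + 2 = -2*(4*x^2 + 6*x - 1); 4*x^2 + 6*x - 1 = 0 has no rational roots; quadratic formula: x = (-6 ± √52)/8.
  ⇒ x = -sqrt(13)/4 - 3/4 ≈ -1.6514, -3/4 + sqrt(13)/4 ≈ 0.1514

f''(x) = 4*(4*x^2*(2*x + 3) - 6*x - 3)*exp(-2*x^2)
Second-derivative test at each critical point:
  f''(-1.6514) = 0.0617 > 0 → local minimum
  f''(0.1514) = -13.7761 < 0 → local maximum

Critical points: x = -sqrt(13)/4 - 3/4 ≈ -1.6514 (local minimum); x = -3/4 + sqrt(13)/4 ≈ 0.1514 (local maximum)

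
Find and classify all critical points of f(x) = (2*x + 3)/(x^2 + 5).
f'(x) = 2*(-x^2 - 3*x + 5)/(x^4 + 10*x^2 + 25)

Solve f'(x) = 0:
  f'(x) = -2*(x^2 + 3*x - 5)/(x^2 + 5)^2; the denominator is positive wherever f is defined, so f'(x) = 0 ⇔ -2*x^2 - 6*x + 10 = 0.
  Factor: -2*x^2 - 6*x + 10 = -2*(x^2 + 3*x - 5); x^2 + 3*x - 5 = 0 has no rational roots; quadratic formula: x = (-3 ± √29)/2.
  ⇒ x = -sqrt(29)/2 - 3/2 ≈ -4.1926, -3/2 + sqrt(29)/2 ≈ 1.1926

f''(x) = 2*(4*x^2*(2*x + 3) - 3*(2*x + 1)*(x^2 + 5))/(x^2 + 5)^3
Second-derivative test at each critical point:
  f''(-4.1926) = 0.0211 > 0 → local minimum
  f''(1.1926) = -0.2611 < 0 → local maximum

Critical points: x = -sqrt(29)/2 - 3/2 ≈ -4.1926 (local minimum); x = -3/2 + sqrt(29)/2 ≈ 1.1926 (local maximum)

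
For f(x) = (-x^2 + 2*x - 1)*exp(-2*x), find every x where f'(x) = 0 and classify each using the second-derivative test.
f'(x) = 2*(x^2 - 3*x + 2)*exp(-2*x)

Solve f'(x) = 0:
  f'(x) = (2*x^2 - 6*x + 4)·exp(-2*x) and exp(-2*x) > 0 for every x, so f'(x) = 0 ⇔ 2*x^2 - 6*x + 4 = 0.
  Factor: 2*x^2 - 6*x + 4 = 2*(x - 2)*(x - 1) = 0.
  ⇒ x = 1, 2

f''(x) = 2*(-2*x^2 + 8*x - 7)*exp(-2*x)
Second-derivative test at each critical point:
  f''(1) = -0.2707 < 0 → local maximum
  f''(2) = 0.0366 > 0 → local minimum

Critical points: x = 1 (local maximum); x = 2 (local minimum)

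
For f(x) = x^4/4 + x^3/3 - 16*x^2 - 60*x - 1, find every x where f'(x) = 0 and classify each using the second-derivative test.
f'(x) = x^3 + x^2 - 32*x - 60

Solve f'(x) = 0:
  Factor: x^3 + x^2 - 32*x - 60 = (x - 6)*(x + 2)*(x + 5) = 0.
  ⇒ x = -5, -2, 6

f''(x) = 3*x^2 + 2*x - 32
Second-derivative test at each critical point:
  f''(-5) = 33 > 0 → local minimum
  f''(-2) = -24 < 0 → local maximum
  f''(6) = 88 > 0 → local minimum

Critical points: x = -5 (local minimum); x = -2 (local maximum); x = 6 (local minimum)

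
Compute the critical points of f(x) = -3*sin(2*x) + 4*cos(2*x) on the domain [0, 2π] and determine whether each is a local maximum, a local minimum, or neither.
f'(x) = -8*sin(2*x) - 6*cos(2*x)

Solve f'(x) = 0 on [0, 2π]:
  f'(x) = 0 ⇔ -3*cos(2*x) = 4*sin(2*x) ⇔ tan(2*x) = -3/4, i.e. 2*x = arctan(-3/4) + nπ; keep the solutions lying in [0, 2π].
  ⇒ x = -atan(3/4)/2 + pi/2 ≈ 1.2490, pi - atan(3/4)/2 ≈ 2.8198, -atan(3/4)/2 + 3*pi/2 ≈ 4.3906, -atan(3/4)/2 + 2*pi ≈ 5.9614

f''(x) = 12*sin(2*x) - 16*cos(2*x)
Second-derivative test at each critical point:
  f''(1.2490) = 20 > 0 → local minimum
  f''(2.8198) = -20 < 0 → local maximum
  f''(4.3906) = 20 > 0 → local minimum
  f''(5.9614) = -20 < 0 → local maximum

Critical points: x = -atan(3/4)/2 + pi/2 ≈ 1.2490 (local minimum); x = pi - atan(3/4)/2 ≈ 2.8198 (local maximum); x = -atan(3/4)/2 + 3*pi/2 ≈ 4.3906 (local minimum); x = -atan(3/4)/2 + 2*pi ≈ 5.9614 (local maximum)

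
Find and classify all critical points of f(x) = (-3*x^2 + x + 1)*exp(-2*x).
f'(x) = (6*x^2 - 8*x - 1)*exp(-2*x)

Solve f'(x) = 0:
  f'(x) = (6*x^2 - 8*x - 1)·exp(-2*x) and exp(-2*x) > 0 for every x, so f'(x) = 0 ⇔ 6*x^2 - 8*x - 1 = 0.
  6*x^2 - 8*x - 1 = 0 has no rational roots; quadratic formula: x = (8 ± √88)/12.
  ⇒ x = 2/3 - sqrt(22)/6 ≈ -0.1151, 2/3 + sqrt(22)/6 ≈ 1.4484

f''(x) = 2*(-6*x^2 + 14*x - 3)*exp(-2*x)
Second-derivative test at each critical point:
  f''(-0.1151) = -11.8084 < 0 → local maximum
  f''(1.4484) = 0.5178 > 0 → local minimum

Critical points: x = 2/3 - sqrt(22)/6 ≈ -0.1151 (local maximum); x = 2/3 + sqrt(22)/6 ≈ 1.4484 (local minimum)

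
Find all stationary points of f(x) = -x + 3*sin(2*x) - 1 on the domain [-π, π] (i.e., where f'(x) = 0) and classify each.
f'(x) = 6*cos(2*x) - 1

Solve f'(x) = 0 on [-π, π]:
  f'(x) = 0 ⇔ cos(2*x) = 1/6, i.e. 2*x = ±arccos(1/6) + 2nπ; keep the solutions lying in [-π, π].
  ⇒ x = -pi + acos(1/6)/2 ≈ -2.4399, -acos(1/6)/2 ≈ -0.7017, acos(1/6)/2 ≈ 0.7017, pi - acos(1/6)/2 ≈ 2.4399

f''(x) = -12*sin(2*x)
Second-derivative test at each critical point:
  f''(-2.4399) = -11.8322 < 0 → local maximum
  f''(-0.7017) = 11.8322 > 0 → local minimum
  f''(0.7017) = -11.8322 < 0 → local maximum
  f''(2.4399) = 11.8322 > 0 → local minimum

Critical points: x = -pi + acos(1/6)/2 ≈ -2.4399 (local maximum); x = -acos(1/6)/2 ≈ -0.7017 (local minimum); x = acos(1/6)/2 ≈ 0.7017 (local maximum); x = pi - acos(1/6)/2 ≈ 2.4399 (local minimum)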